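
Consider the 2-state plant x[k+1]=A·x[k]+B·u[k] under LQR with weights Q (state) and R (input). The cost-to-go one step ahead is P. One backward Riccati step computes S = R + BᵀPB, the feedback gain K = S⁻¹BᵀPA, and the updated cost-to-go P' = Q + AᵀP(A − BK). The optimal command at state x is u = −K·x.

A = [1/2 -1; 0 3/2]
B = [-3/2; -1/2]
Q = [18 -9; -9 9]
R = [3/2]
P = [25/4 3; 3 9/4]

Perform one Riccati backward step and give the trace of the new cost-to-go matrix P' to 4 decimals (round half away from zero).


BᵀP = [-10.8750 -5.6250]
S = R + BᵀPB = [3/2] + [19.1250] = [20.6250]
BᵀPA = [-5.4375 2.4375]
K = S⁻¹·BᵀPA = [-0.2636 0.1182]
A−BK = [0.1045 -0.8227; -0.1318 1.5591]
AᵀP(A−BK) = [0.1290 -0.2324; -0.2324 2.0244]
P' = Q + AᵀP(A−BK) = [18.1290 -9.2324; -9.2324 11.0244]
tr(P') = 29.1534

29.1534


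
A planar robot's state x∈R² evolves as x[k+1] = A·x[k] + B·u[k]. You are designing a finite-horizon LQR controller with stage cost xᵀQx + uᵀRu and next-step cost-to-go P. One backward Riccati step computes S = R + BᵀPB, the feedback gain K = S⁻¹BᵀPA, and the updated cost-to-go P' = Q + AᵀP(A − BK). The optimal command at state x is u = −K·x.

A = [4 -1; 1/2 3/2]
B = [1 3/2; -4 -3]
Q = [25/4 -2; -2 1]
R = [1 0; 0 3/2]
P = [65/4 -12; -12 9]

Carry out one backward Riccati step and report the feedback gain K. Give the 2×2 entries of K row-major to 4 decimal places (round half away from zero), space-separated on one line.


BᵀP = [64.2500 -48.0000; 60.3750 -45.0000]
S = R + BᵀPB = [1 0; 0 3/2] + [256.2500 240.3750; 240.3750 225.5625] = [257.2500 240.3750; 240.3750 227.0625]
BᵀPA = [233.0000 -136.2500; 219.0000 -127.8750]
K = S⁻¹·BᵀPA = [0.4170 -0.3155; 0.5230 -0.2291]
A−BK = [2.7985 -0.3408; 3.7372 -0.4495]
AᵀP(A−BK) = [2.5424 -0.5495; -0.5495 0.2076]
P' = Q + AᵀP(A−BK) = [8.7924 -2.5495; -2.5495 1.2076]
tr(P') = 9.9999

0.4170 -0.3155 0.5230 -0.2291


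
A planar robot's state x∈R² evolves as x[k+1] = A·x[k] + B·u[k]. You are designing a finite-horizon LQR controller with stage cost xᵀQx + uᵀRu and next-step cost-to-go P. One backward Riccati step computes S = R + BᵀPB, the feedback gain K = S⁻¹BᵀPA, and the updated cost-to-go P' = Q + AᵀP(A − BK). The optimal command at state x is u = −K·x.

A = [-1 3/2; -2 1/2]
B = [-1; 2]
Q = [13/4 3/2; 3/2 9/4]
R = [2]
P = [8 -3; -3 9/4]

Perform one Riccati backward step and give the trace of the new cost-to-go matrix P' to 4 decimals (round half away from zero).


BᵀP = [-14.0000 7.5000]
S = R + BᵀPB = [2] + [29.0000] = [31.0000]
BᵀPA = [-1.0000 -17.2500]
K = S⁻¹·BᵀPA = [-0.0323 -0.5565]
A−BK = [-1.0323 0.9435; -1.9355 1.6129]
AᵀP(A−BK) = [4.9677 -4.3065; -4.3065 4.4637]
P' = Q + AᵀP(A−BK) = [8.2177 -2.8065; -2.8065 6.7137]
tr(P') = 14.9315

14.9315


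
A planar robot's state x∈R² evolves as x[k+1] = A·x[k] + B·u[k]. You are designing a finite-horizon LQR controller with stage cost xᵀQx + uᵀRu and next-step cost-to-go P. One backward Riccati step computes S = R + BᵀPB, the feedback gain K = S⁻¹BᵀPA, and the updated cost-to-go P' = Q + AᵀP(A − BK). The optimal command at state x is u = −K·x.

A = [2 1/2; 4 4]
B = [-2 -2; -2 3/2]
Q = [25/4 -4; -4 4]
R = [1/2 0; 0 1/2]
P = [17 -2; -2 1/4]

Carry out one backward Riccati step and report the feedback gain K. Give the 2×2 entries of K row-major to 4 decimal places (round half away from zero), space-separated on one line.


-0.5329 -0.1994 -0.2680 0.1482

BᵀP = [-30.0000 3.5000; -37.0000 4.3750]
S = R + BᵀPB = [1/2 0; 0 1/2] + [53.0000 65.2500; 65.2500 80.5625] = [53.5000 65.2500; 65.2500 81.0625]
BᵀPA = [-46.0000 -1.0000; -56.5000 -1.0000]
K = S⁻¹·BᵀPA = [-0.5329 -0.1994; -0.2680 0.1482]
A−BK = [0.3981 0.3975; 3.3362 3.3788]
AᵀP(A−BK) = [0.3421 0.1991; 0.1991 0.1988]
P' = Q + AᵀP(A−BK) = [6.5921 -3.8009; -3.8009 4.1988]
tr(P') = 10.7909


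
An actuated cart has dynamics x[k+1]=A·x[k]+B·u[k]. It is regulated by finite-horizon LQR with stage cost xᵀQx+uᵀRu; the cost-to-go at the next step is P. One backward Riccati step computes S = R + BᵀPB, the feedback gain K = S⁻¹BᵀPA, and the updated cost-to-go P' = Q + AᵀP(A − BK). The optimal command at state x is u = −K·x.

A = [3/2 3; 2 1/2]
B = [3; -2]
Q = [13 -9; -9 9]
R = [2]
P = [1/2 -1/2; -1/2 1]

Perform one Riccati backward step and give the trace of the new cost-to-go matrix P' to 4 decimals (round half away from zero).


24.7311

BᵀP = [2.5000 -3.5000]
S = R + BᵀPB = [2] + [14.5000] = [16.5000]
BᵀPA = [-3.2500 5.7500]
K = S⁻¹·BᵀPA = [-0.1970 0.3485]
A−BK = [2.0909 1.9545; 1.6061 1.1970]
AᵀP(A−BK) = [1.4848 1.0076; 1.0076 1.2462]
P' = Q + AᵀP(A−BK) = [14.4848 -7.9924; -7.9924 10.2462]
tr(P') = 24.7311


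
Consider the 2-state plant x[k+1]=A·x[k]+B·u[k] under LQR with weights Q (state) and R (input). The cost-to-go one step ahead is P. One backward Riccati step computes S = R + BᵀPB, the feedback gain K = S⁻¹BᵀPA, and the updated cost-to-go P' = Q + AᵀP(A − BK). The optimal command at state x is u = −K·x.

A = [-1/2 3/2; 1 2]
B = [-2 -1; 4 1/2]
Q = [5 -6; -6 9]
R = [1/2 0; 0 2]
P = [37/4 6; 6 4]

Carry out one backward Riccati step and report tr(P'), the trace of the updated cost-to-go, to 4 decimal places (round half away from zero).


BᵀP = [5.5000 4.0000; -6.2500 -4.0000]
S = R + BᵀPB = [1/2 0; 0 2] + [5.0000 -3.5000; -3.5000 4.2500] = [5.5000 -3.5000; -3.5000 6.2500]
BᵀPA = [1.2500 16.2500; -0.8750 -17.3750]
K = S⁻¹·BᵀPA = [0.2147 1.8418; -0.0198 -1.7486]
A−BK = [-0.0904 3.4350; 0.1511 -4.4929]
AᵀP(A−BK) = [0.0268 0.2302; 0.2302 12.5014]
P' = Q + AᵀP(A−BK) = [5.0268 -5.7698; -5.7698 21.5014]
tr(P') = 26.5282

26.5282


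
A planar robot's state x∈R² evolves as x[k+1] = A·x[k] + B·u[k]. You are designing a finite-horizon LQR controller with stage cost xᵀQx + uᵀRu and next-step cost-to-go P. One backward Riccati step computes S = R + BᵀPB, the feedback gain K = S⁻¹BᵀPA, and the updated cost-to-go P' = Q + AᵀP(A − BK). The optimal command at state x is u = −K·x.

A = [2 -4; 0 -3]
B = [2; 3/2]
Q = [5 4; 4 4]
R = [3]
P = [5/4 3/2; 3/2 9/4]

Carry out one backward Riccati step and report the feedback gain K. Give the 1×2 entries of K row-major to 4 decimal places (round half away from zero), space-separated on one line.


BᵀP = [4.7500 6.3750]
S = R + BᵀPB = [3] + [19.0625] = [22.0625]
BᵀPA = [9.5000 -38.1250]
K = S⁻¹·BᵀPA = [0.4306 -1.7280]
A−BK = [1.1388 -0.5439; -0.6459 -0.4079]
AᵀP(A−BK) = [0.9093 -2.5836; -2.5836 10.3683]
P' = Q + AᵀP(A−BK) = [5.9093 1.4164; 1.4164 14.3683]
tr(P') = 20.2776

0.4306 -1.7280


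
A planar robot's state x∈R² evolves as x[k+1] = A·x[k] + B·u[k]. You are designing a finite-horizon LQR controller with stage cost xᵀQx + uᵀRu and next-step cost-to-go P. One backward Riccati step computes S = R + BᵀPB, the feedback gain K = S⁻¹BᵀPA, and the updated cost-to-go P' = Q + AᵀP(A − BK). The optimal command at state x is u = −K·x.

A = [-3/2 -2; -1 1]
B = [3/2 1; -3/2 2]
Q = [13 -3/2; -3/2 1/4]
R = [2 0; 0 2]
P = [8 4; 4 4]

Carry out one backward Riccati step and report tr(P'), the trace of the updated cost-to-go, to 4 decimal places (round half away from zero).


BᵀP = [6.0000 0.0000; 16.0000 12.0000]
S = R + BᵀPB = [2 0; 0 2] + [9.0000 6.0000; 6.0000 40.0000] = [11.0000 6.0000; 6.0000 42.0000]
BᵀPA = [-9.0000 -12.0000; -36.0000 -20.0000]
K = S⁻¹·BᵀPA = [-0.3803 -0.9014; -0.8028 -0.3474]
A−BK = [-0.1268 -0.3005; 0.0352 0.3427]
AᵀP(A−BK) = [1.6761 1.3803; 1.3803 2.2347]
P' = Q + AᵀP(A−BK) = [14.6761 -0.1197; -0.1197 2.4847]
tr(P') = 17.1608

17.1608


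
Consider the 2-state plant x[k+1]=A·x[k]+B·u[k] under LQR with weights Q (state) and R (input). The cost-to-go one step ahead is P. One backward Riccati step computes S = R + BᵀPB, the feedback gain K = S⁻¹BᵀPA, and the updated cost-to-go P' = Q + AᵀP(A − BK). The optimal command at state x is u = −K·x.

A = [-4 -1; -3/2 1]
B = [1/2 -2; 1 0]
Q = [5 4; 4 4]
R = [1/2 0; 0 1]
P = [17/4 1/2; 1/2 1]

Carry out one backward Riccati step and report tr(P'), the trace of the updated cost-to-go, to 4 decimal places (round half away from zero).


13.2630

BᵀP = [2.6250 1.2500; -8.5000 -1.0000]
S = R + BᵀPB = [1/2 0; 0 1] + [2.5625 -5.2500; -5.2500 17.0000] = [3.0625 -5.2500; -5.2500 18.0000]
BᵀPA = [-12.3750 -1.3750; 35.5000 7.5000]
K = S⁻¹·BᵀPA = [-1.3197 0.5306; 1.5873 0.5714]
A−BK = [-0.1655 -0.1224; -0.1803 0.4694]
AᵀP(A−BK) = [3.5692 0.5306; 0.5306 0.6939]
P' = Q + AᵀP(A−BK) = [8.5692 4.5306; 4.5306 4.6939]
tr(P') = 13.2630


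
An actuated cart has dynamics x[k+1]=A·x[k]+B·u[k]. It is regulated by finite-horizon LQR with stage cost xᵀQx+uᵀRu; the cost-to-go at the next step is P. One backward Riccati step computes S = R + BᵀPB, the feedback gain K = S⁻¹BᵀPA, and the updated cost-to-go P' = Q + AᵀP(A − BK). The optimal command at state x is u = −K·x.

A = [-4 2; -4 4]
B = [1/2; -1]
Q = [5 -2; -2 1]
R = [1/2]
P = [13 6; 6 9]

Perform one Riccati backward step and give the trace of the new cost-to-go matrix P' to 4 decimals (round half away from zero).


BᵀP = [0.5000 -6.0000]
S = R + BᵀPB = [1/2] + [6.2500] = [6.7500]
BᵀPA = [22.0000 -23.0000]
K = S⁻¹·BᵀPA = [3.2593 -3.4074]
A−BK = [-5.6296 3.7037; -0.7407 0.5926]
AᵀP(A−BK) = [472.2963 -317.0370; -317.0370 213.6296]
P' = Q + AᵀP(A−BK) = [477.2963 -319.0370; -319.0370 214.6296]
tr(P') = 691.9259

691.9259


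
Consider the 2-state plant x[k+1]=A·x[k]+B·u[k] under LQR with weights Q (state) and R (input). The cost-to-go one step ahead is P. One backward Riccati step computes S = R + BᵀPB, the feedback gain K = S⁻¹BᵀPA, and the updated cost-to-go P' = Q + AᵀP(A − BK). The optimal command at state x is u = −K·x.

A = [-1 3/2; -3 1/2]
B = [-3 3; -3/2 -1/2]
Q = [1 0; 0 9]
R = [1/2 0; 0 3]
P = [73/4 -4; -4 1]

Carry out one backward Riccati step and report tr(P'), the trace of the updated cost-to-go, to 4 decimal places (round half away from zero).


BᵀP = [-48.7500 10.5000; 56.7500 -12.5000]
S = R + BᵀPB = [1/2 0; 0 3] + [130.5000 -151.5000; -151.5000 176.5000] = [131.0000 -151.5000; -151.5000 179.5000]
BᵀPA = [17.2500 -67.8750; -19.2500 78.8750]
K = S⁻¹·BᵀPA = [0.3201 -0.4162; 0.1630 0.0882]
A−BK = [-0.5285 -0.0130; -2.4383 -0.0802]
AᵀP(A−BK) = [0.8646 0.0011; 0.0011 0.1111]
P' = Q + AᵀP(A−BK) = [1.8646 0.0011; 0.0011 9.1111]
tr(P') = 10.9756

10.9756


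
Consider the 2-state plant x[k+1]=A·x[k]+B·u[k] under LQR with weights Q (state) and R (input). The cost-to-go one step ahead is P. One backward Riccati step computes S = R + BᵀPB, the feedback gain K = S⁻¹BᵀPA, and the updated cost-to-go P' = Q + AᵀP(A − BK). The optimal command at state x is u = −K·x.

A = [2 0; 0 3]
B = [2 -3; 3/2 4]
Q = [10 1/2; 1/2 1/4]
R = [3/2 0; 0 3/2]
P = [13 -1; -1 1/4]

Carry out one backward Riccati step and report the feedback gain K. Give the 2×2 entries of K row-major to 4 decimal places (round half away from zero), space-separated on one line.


BᵀP = [24.5000 -1.6250; -43.0000 4.0000]
S = R + BᵀPB = [3/2 0; 0 3/2] + [46.5625 -80.0000; -80.0000 145.0000] = [48.0625 -80.0000; -80.0000 146.5000]
BᵀPA = [49.0000 -4.8750; -86.0000 12.0000]
K = S⁻¹·BᵀPA = [0.4656 0.3834; -0.3328 0.2913]
A−BK = [0.0705 0.1070; 0.6328 1.2598]
AᵀP(A−BK) = [0.5667 0.2632; 0.2632 0.6238]
P' = Q + AᵀP(A−BK) = [10.5667 0.7632; 0.7632 0.8738]
tr(P') = 11.4405

0.4656 0.3834 -0.3328 0.2913


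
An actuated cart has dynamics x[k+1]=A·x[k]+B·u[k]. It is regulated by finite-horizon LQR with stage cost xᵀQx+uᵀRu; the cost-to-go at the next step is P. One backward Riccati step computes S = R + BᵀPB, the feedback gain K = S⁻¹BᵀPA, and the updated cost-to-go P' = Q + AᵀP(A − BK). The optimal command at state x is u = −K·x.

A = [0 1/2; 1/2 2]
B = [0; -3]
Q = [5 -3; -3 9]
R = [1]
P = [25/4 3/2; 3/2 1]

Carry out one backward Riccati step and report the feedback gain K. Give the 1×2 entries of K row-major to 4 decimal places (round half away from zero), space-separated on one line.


-0.1500 -0.8250

BᵀP = [-4.5000 -3.0000]
S = R + BᵀPB = [1] + [9.0000] = [10.0000]
BᵀPA = [-1.5000 -8.2500]
K = S⁻¹·BᵀPA = [-0.1500 -0.8250]
A−BK = [0.0000 0.5000; 0.0500 -0.4750]
AᵀP(A−BK) = [0.0250 0.1375; 0.1375 1.7563]
P' = Q + AᵀP(A−BK) = [5.0250 -2.8625; -2.8625 10.7563]
tr(P') = 15.7813


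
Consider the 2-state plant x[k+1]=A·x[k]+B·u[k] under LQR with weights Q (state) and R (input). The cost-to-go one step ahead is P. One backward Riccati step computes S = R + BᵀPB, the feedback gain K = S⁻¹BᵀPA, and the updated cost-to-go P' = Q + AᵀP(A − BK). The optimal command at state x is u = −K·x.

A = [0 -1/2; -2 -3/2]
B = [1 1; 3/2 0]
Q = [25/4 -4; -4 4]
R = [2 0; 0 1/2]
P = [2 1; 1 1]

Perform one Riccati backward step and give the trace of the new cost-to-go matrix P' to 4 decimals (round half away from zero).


BᵀP = [3.5000 2.5000; 2.0000 1.0000]
S = R + BᵀPB = [2 0; 0 1/2] + [7.2500 3.5000; 3.5000 2.0000] = [9.2500 3.5000; 3.5000 2.5000]
BᵀPA = [-5.0000 -5.5000; -2.0000 -2.5000]
K = S⁻¹·BᵀPA = [-0.5057 -0.4598; -0.0920 -0.3563]
A−BK = [0.5977 0.3161; -1.2414 -0.8103]
AᵀP(A−BK) = [1.2874 0.9885; 0.9885 0.8305]
P' = Q + AᵀP(A−BK) = [7.5374 -3.0115; -3.0115 4.8305]
tr(P') = 12.3678

12.3678


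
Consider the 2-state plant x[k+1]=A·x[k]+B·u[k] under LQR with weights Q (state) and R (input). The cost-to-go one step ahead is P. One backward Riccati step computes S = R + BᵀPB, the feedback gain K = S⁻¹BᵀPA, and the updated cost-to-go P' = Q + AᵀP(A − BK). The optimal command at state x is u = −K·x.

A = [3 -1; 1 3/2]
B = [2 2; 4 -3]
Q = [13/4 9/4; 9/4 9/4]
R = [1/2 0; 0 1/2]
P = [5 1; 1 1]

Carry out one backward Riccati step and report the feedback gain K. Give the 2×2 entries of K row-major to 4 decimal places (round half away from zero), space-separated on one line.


0.7817 -0.0031 0.6962 -0.4840

BᵀP = [14.0000 6.0000; 7.0000 -1.0000]
S = R + BᵀPB = [1/2 0; 0 1/2] + [52.0000 10.0000; 10.0000 17.0000] = [52.5000 10.0000; 10.0000 17.5000]
BᵀPA = [48.0000 -5.0000; 20.0000 -8.5000]
K = S⁻¹·BᵀPA = [0.7817 -0.0031; 0.6962 -0.4840]
A−BK = [0.0443 -0.0260; -0.0382 0.0603]
AᵀP(A−BK) = [0.5557 -0.1740; -0.1740 0.1210]
P' = Q + AᵀP(A−BK) = [3.8057 2.0760; 2.0760 2.3710]
tr(P') = 6.1767


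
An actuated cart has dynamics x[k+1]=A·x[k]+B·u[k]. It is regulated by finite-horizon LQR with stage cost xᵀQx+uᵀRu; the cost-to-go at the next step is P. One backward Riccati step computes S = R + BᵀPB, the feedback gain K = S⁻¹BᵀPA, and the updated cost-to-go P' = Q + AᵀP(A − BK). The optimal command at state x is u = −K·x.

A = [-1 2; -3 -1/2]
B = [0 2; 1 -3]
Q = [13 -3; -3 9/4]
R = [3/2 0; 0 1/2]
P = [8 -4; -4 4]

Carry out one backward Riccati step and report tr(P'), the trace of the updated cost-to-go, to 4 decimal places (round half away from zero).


BᵀP = [-4.0000 4.0000; 28.0000 -20.0000]
S = R + BᵀPB = [3/2 0; 0 1/2] + [4.0000 -20.0000; -20.0000 116.0000] = [5.5000 -20.0000; -20.0000 116.5000]
BᵀPA = [-8.0000 -10.0000; 32.0000 66.0000]
K = S⁻¹·BᵀPA = [-1.2129 0.6438; 0.0665 0.6771]
A−BK = [-1.1329 0.6459; -1.5877 0.8873]
AᵀP(A−BK) = [8.1703 -4.5151; -4.5151 2.7529]
P' = Q + AᵀP(A−BK) = [21.1703 -7.5151; -7.5151 5.0029]
tr(P') = 26.1732

26.1732


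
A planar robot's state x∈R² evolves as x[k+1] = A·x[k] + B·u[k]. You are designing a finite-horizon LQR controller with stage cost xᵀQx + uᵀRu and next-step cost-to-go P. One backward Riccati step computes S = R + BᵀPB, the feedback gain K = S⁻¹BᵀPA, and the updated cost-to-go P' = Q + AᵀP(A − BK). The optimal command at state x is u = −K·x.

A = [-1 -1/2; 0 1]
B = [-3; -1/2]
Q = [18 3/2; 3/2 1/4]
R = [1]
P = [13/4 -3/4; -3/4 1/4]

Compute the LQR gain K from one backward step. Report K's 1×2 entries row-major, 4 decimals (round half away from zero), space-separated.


BᵀP = [-9.3750 2.1250]
S = R + BᵀPB = [1] + [27.0625] = [28.0625]
BᵀPA = [9.3750 6.8125]
K = S⁻¹·BᵀPA = [0.3341 0.2428]
A−BK = [0.0022 0.2283; 0.1670 1.1214]
AᵀP(A−BK) = [0.1180 0.0991; 0.0991 0.1587]
P' = Q + AᵀP(A−BK) = [18.1180 1.5991; 1.5991 0.4087]
tr(P') = 18.5267

0.3341 0.2428


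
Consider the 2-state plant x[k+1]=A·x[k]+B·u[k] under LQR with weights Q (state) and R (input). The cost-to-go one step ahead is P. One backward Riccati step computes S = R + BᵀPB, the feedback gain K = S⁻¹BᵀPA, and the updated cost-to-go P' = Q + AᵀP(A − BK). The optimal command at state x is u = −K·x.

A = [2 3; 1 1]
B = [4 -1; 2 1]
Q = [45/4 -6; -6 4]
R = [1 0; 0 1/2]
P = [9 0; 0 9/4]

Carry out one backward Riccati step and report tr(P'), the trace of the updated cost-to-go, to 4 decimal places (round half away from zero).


BᵀP = [36.0000 4.5000; -9.0000 2.2500]
S = R + BᵀPB = [1 0; 0 1/2] + [153.0000 -31.5000; -31.5000 11.2500] = [154.0000 -31.5000; -31.5000 11.7500]
BᵀPA = [76.5000 112.5000; -15.7500 -24.7500]
K = S⁻¹·BᵀPA = [0.4928 0.6635; -0.0193 -0.3276]
A−BK = [0.0095 0.0184; 0.0336 0.0006]
AᵀP(A−BK) = [0.2464 0.3318; 0.3318 0.4969]
P' = Q + AᵀP(A−BK) = [11.4964 -5.6682; -5.6682 4.4969]
tr(P') = 15.9933

15.9933


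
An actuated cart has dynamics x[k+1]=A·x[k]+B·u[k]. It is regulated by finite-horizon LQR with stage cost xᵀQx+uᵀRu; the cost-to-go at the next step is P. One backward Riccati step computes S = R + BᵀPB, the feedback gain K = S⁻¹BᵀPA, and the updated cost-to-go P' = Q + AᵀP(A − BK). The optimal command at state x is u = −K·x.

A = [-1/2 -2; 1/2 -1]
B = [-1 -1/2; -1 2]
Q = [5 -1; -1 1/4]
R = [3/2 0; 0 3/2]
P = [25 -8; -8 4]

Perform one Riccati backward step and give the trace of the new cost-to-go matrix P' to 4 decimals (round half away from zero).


BᵀP = [-17.0000 4.0000; -28.5000 12.0000]
S = R + BᵀPB = [3/2 0; 0 3/2] + [13.0000 16.5000; 16.5000 38.2500] = [14.5000 16.5000; 16.5000 39.7500]
BᵀPA = [10.5000 30.0000; 20.2500 45.0000]
K = S⁻¹·BᵀPA = [0.2737 1.4797; 0.3958 0.5179]
A−BK = [-0.0284 -0.2614; -0.0179 -0.5561]
AᵀP(A−BK) = [0.3607 0.9766; 0.9766 4.3058]
P' = Q + AᵀP(A−BK) = [5.3607 -0.0234; -0.0234 4.5558]
tr(P') = 9.9165

9.9165


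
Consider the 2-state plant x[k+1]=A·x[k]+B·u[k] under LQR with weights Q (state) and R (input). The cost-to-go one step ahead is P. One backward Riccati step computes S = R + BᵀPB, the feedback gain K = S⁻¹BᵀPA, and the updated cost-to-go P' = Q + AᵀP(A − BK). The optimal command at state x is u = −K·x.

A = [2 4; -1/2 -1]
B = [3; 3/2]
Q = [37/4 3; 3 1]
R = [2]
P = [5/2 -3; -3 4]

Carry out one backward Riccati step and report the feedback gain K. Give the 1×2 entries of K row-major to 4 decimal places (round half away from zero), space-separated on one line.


BᵀP = [3.0000 -3.0000]
S = R + BᵀPB = [2] + [4.5000] = [6.5000]
BᵀPA = [7.5000 15.0000]
K = S⁻¹·BᵀPA = [1.1538 2.3077]
A−BK = [-1.4615 -2.9231; -2.2308 -4.4615]
AᵀP(A−BK) = [8.3462 16.6923; 16.6923 33.3846]
P' = Q + AᵀP(A−BK) = [17.5962 19.6923; 19.6923 34.3846]
tr(P') = 51.9808

1.1538 2.3077


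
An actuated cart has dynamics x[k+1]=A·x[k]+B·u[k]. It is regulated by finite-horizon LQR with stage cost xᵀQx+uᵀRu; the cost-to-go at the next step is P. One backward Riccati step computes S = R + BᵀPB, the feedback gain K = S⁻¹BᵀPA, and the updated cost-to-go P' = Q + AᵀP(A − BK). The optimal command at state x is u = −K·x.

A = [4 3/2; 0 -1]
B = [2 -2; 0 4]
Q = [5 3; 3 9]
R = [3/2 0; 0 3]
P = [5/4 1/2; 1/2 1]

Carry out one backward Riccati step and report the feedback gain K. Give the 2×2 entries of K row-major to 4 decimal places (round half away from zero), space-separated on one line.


BᵀP = [2.5000 1.0000; -0.5000 3.0000]
S = R + BᵀPB = [3/2 0; 0 3] + [5.0000 -1.0000; -1.0000 13.0000] = [6.5000 -1.0000; -1.0000 16.0000]
BᵀPA = [10.0000 2.7500; -2.0000 -3.7500]
K = S⁻¹·BᵀPA = [1.5340 0.3908; -0.0291 -0.2100]
A−BK = [0.8738 0.2985; 0.1165 -0.1602]
AᵀP(A−BK) = [4.6019 1.1723; 1.1723 0.4505]
P' = Q + AᵀP(A−BK) = [9.6019 4.1723; 4.1723 9.4505]
tr(P') = 19.0525

1.5340 0.3908 -0.0291 -0.2100


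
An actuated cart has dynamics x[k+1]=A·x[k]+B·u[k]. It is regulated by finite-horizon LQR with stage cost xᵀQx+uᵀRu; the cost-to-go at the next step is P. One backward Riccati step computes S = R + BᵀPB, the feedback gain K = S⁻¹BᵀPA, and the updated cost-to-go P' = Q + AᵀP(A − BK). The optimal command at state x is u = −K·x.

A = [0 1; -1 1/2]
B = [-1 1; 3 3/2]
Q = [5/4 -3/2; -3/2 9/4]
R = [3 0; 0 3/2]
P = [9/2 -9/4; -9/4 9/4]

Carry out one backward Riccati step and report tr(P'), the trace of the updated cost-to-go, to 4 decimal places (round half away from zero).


BᵀP = [-11.2500 9.0000; 1.1250 1.1250]
S = R + BᵀPB = [3 0; 0 3/2] + [38.2500 2.2500; 2.2500 2.8125] = [41.2500 2.2500; 2.2500 4.3125]
BᵀPA = [-9.0000 -6.7500; -1.1250 1.6875]
K = S⁻¹·BᵀPA = [-0.2099 -0.1904; -0.1513 0.4906]
A−BK = [-0.0586 0.3190; -0.1432 0.3352]
AᵀP(A−BK) = [0.1904 -0.0366; -0.0366 0.6993]
P' = Q + AᵀP(A−BK) = [1.4404 -1.5366; -1.5366 2.9493]
tr(P') = 4.3897

4.3897


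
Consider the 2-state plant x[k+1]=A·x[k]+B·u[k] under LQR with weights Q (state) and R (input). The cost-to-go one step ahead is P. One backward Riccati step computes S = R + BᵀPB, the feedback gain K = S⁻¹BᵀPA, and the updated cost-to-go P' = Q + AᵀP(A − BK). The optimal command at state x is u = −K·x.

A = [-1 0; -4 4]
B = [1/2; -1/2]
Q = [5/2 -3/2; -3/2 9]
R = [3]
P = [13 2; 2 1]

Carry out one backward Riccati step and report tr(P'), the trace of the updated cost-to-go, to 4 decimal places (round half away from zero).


BᵀP = [5.5000 0.5000]
S = R + BᵀPB = [3] + [2.5000] = [5.5000]
BᵀPA = [-7.5000 2.0000]
K = S⁻¹·BᵀPA = [-1.3636 0.3636]
A−BK = [-0.3182 -0.1818; -4.6818 4.1818]
AᵀP(A−BK) = [34.7727 -21.2727; -21.2727 15.2727]
P' = Q + AᵀP(A−BK) = [37.2727 -22.7727; -22.7727 24.2727]
tr(P') = 61.5455

61.5455


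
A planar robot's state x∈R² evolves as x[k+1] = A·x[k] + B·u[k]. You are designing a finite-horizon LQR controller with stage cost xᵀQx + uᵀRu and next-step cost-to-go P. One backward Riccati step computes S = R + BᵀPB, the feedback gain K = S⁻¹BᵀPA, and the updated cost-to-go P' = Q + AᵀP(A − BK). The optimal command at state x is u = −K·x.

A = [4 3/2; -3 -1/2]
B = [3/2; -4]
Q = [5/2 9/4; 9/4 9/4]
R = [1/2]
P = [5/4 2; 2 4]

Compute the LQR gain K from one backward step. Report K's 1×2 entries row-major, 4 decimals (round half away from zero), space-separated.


BᵀP = [-6.1250 -13.0000]
S = R + BᵀPB = [1/2] + [42.8125] = [43.3125]
BᵀPA = [14.5000 -2.6875]
K = S⁻¹·BᵀPA = [0.3348 -0.0620]
A−BK = [3.4978 1.5931; -1.6609 -0.7482]
AᵀP(A−BK) = [3.1457 1.3997; 1.3997 0.6457]
P' = Q + AᵀP(A−BK) = [5.6457 3.6497; 3.6497 2.8957]
tr(P') = 8.5415

0.3348 -0.0620


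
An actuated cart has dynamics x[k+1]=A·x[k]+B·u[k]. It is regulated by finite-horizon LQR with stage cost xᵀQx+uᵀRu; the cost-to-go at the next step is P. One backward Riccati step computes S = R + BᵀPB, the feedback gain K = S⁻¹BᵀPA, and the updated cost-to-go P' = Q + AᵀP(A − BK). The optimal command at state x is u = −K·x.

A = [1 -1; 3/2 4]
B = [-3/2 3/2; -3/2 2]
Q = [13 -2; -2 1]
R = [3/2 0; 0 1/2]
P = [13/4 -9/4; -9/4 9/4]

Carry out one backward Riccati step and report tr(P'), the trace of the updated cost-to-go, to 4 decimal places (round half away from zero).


58.0573

BᵀP = [-1.5000 0.0000; 0.3750 1.1250]
S = R + BᵀPB = [3/2 0; 0 1/2] + [2.2500 -2.2500; -2.2500 2.8125] = [3.7500 -2.2500; -2.2500 3.3125]
BᵀPA = [-1.5000 1.5000; 2.0625 4.1250]
K = S⁻¹·BᵀPA = [-0.0446 1.9363; 0.5924 2.5605]
A−BK = [0.0446 -1.9363; 0.2484 1.7834]
AᵀP(A−BK) = [0.2739 2.2484; 2.2484 43.7834]
P' = Q + AᵀP(A−BK) = [13.2739 0.2484; 0.2484 44.7834]
tr(P') = 58.0573


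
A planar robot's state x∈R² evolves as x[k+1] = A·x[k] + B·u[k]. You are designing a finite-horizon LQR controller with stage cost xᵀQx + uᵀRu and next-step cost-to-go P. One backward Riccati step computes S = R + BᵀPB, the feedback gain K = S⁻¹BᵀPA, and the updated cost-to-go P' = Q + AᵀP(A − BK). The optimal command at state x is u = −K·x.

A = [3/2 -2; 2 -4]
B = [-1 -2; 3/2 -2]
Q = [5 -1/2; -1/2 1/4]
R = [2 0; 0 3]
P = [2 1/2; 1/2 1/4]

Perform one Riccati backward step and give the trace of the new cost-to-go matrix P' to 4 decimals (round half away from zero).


BᵀP = [-1.2500 -0.1250; -5.0000 -1.5000]
S = R + BᵀPB = [2 0; 0 3] + [1.0625 2.7500; 2.7500 13.0000] = [3.0625 2.7500; 2.7500 16.0000]
BᵀPA = [-2.1250 3.0000; -10.5000 16.0000]
K = S⁻¹·BᵀPA = [-0.1237 0.0965; -0.6350 0.9834]
A−BK = [0.1063 0.0633; 0.9155 -2.1780]
AᵀP(A−BK) = [1.5698 -2.4691; -2.4691 3.9759]
P' = Q + AᵀP(A−BK) = [6.5698 -2.9691; -2.9691 4.2259]
tr(P') = 10.7956

10.7956


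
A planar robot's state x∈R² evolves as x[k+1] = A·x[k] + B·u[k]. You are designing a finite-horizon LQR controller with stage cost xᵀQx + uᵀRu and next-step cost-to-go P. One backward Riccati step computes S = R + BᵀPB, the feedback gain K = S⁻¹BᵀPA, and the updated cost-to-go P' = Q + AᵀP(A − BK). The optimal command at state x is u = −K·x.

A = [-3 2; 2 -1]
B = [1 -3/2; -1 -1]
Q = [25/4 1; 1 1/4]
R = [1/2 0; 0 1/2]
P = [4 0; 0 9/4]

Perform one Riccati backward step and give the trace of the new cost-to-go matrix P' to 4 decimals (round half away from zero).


BᵀP = [4.0000 -2.2500; -6.0000 -2.2500]
S = R + BᵀPB = [1/2 0; 0 1/2] + [6.2500 -3.7500; -3.7500 11.2500] = [6.7500 -3.7500; -3.7500 11.7500]
BᵀPA = [-16.5000 10.2500; 13.5000 -9.7500]
K = S⁻¹·BᵀPA = [-2.1954 1.2854; 0.4483 -0.4195]
A−BK = [-0.1322 0.0852; 0.2529 -0.1341]
AᵀP(A−BK) = [2.7241 -1.6264; -1.6264 0.9837]
P' = Q + AᵀP(A−BK) = [8.9741 -0.6264; -0.6264 1.2337]
tr(P') = 10.2079

10.2079


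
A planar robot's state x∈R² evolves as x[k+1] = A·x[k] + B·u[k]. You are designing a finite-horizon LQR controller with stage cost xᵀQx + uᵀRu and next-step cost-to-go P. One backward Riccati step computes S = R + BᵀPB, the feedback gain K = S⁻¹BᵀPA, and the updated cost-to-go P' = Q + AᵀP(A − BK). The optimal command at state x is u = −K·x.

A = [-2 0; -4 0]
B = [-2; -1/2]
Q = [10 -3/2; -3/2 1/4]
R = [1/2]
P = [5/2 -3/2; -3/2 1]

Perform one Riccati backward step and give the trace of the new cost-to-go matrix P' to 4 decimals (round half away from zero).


11.9597

BᵀP = [-4.2500 2.5000]
S = R + BᵀPB = [1/2] + [7.2500] = [7.7500]
BᵀPA = [-1.5000 0.0000]
K = S⁻¹·BᵀPA = [-0.1935 0.0000]
A−BK = [-2.3871 0.0000; -4.0968 0.0000]
AᵀP(A−BK) = [1.7097 0.0000; 0.0000 0.0000]
P' = Q + AᵀP(A−BK) = [11.7097 -1.5000; -1.5000 0.2500]
tr(P') = 11.9597


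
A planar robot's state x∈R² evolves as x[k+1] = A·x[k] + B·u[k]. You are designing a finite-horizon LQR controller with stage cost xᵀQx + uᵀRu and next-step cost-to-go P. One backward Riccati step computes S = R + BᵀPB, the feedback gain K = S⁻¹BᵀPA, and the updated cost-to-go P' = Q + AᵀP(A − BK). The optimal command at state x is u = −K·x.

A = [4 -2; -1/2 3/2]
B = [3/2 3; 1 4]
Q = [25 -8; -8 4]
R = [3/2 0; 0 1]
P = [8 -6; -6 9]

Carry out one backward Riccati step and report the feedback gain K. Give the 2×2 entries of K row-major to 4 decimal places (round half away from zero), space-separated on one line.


4.3254 -3.0780 -1.1898 1.1288

BᵀP = [6.0000 0.0000; 0.0000 18.0000]
S = R + BᵀPB = [3/2 0; 0 1] + [9.0000 18.0000; 18.0000 72.0000] = [10.5000 18.0000; 18.0000 73.0000]
BᵀPA = [24.0000 -12.0000; -9.0000 27.0000]
K = S⁻¹·BᵀPA = [4.3254 -3.0780; -1.1898 1.1288]
A−BK = [1.0814 -0.7695; -0.0661 0.0627]
AᵀP(A−BK) = [39.7314 -28.7195; -28.7195 20.8364]
P' = Q + AᵀP(A−BK) = [64.7314 -36.7195; -36.7195 24.8364]
tr(P') = 89.5678


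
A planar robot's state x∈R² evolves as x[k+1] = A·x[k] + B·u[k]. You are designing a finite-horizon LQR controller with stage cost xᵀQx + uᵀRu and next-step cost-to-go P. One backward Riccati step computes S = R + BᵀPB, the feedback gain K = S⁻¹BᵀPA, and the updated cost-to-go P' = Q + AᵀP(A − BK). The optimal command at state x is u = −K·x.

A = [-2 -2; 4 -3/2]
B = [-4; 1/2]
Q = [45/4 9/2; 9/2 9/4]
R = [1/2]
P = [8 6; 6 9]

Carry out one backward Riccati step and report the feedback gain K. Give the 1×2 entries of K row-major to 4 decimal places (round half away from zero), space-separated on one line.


BᵀP = [-29.0000 -19.5000]
S = R + BᵀPB = [1/2] + [106.2500] = [106.7500]
BᵀPA = [-20.0000 87.2500]
K = S⁻¹·BᵀPA = [-0.1874 0.8173]
A−BK = [-2.7494 1.2693; 4.0937 -1.9087]
AᵀP(A−BK) = [76.2529 -35.6534; -35.6534 16.9379]
P' = Q + AᵀP(A−BK) = [87.5029 -31.1534; -31.1534 19.1879]
tr(P') = 106.6909

-0.1874 0.8173


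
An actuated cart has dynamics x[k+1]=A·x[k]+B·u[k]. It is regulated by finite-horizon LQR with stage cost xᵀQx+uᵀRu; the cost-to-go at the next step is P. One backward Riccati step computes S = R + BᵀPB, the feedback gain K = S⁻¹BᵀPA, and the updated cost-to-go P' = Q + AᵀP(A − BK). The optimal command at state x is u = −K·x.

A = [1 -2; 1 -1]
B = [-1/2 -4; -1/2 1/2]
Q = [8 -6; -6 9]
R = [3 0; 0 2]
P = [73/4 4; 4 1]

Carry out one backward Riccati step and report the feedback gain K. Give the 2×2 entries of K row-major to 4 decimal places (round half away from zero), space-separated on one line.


BᵀP = [-11.1250 -2.5000; -71.0000 -15.5000]
S = R + BᵀPB = [3 0; 0 2] + [6.8125 43.2500; 43.2500 276.2500] = [9.8125 43.2500; 43.2500 278.2500]
BᵀPA = [-13.6250 24.7500; -86.5000 157.5000]
K = S⁻¹·BᵀPA = [-0.0582 0.0870; -0.3018 0.5525]
A−BK = [-0.2364 0.2536; 1.1218 -1.2327]
AᵀP(A−BK) = [0.3492 -0.5221; -0.5221 0.8257]
P' = Q + AᵀP(A−BK) = [8.3492 -6.5221; -6.5221 9.8257]
tr(P') = 18.1748

-0.0582 0.0870 -0.3018 0.5525


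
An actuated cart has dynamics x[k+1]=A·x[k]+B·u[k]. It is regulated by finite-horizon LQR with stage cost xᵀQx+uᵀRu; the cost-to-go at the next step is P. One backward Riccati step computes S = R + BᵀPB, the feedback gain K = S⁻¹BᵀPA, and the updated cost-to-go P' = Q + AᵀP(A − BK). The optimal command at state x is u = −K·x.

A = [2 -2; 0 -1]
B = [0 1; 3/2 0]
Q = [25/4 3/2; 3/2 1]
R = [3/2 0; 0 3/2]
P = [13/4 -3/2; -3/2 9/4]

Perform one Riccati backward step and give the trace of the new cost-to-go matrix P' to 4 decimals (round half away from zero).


BᵀP = [-2.2500 3.3750; 3.2500 -1.5000]
S = R + BᵀPB = [3/2 0; 0 3/2] + [5.0625 -2.2500; -2.2500 3.2500] = [6.5625 -2.2500; -2.2500 4.7500]
BᵀPA = [-4.5000 1.1250; 6.5000 -5.0000]
K = S⁻¹·BᵀPA = [-0.2585 -0.2262; 1.2460 -1.1598]
A−BK = [0.7540 -0.8402; 0.3878 -0.6607]
AᵀP(A−BK) = [3.7379 -3.4794; -3.4794 3.7056]
P' = Q + AᵀP(A−BK) = [9.9879 -1.9794; -1.9794 4.7056]
tr(P') = 14.6934

14.6934


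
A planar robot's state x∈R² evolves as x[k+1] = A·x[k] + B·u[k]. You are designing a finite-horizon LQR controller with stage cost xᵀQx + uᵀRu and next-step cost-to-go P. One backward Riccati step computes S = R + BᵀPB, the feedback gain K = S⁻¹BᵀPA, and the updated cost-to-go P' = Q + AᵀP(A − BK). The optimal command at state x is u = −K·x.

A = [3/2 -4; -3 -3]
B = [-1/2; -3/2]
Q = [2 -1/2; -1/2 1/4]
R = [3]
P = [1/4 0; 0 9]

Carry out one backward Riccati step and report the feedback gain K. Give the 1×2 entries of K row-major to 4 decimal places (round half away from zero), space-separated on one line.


BᵀP = [-0.1250 -13.5000]
S = R + BᵀPB = [3] + [20.3125] = [23.3125]
BᵀPA = [40.3125 41.0000]
K = S⁻¹·BᵀPA = [1.7292 1.7587]
A−BK = [2.3646 -3.1206; -0.4062 -0.3619]
AᵀP(A−BK) = [11.8532 8.6019; 8.6019 12.8928]
P' = Q + AᵀP(A−BK) = [13.8532 8.1019; 8.1019 13.1428]
tr(P') = 26.9960

1.7292 1.7587


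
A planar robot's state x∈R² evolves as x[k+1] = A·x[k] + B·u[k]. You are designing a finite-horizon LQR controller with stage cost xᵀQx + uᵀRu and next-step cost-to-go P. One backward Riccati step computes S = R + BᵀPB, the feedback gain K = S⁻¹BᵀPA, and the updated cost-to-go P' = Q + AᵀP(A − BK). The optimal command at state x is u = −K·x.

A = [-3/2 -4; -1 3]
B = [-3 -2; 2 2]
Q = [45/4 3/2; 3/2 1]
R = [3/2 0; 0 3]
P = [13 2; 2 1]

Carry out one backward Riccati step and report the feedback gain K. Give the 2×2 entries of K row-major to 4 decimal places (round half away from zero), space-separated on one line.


0.6628 1.0728 -0.1418 0.3602

BᵀP = [-35.0000 -4.0000; -22.0000 -2.0000]
S = R + BᵀPB = [3/2 0; 0 3] + [97.0000 62.0000; 62.0000 40.0000] = [98.5000 62.0000; 62.0000 43.0000]
BᵀPA = [56.5000 128.0000; 35.0000 82.0000]
K = S⁻¹·BᵀPA = [0.6628 1.0728; -0.1418 0.3602]
A−BK = [0.2050 -0.0613; -2.0421 0.1341]
AᵀP(A−BK) = [3.7615 0.7816; 0.7816 2.1494]
P' = Q + AᵀP(A−BK) = [15.0115 2.2816; 2.2816 3.1494]
tr(P') = 18.1609


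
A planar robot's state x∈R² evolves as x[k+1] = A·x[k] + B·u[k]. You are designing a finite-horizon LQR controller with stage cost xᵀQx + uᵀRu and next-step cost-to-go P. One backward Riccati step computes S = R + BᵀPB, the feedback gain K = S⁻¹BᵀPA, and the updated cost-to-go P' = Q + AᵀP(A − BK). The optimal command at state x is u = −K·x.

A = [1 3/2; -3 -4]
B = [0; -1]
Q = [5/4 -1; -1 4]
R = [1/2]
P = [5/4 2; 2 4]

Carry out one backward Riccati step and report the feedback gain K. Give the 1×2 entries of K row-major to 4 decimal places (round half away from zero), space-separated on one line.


2.2222 2.8889

BᵀP = [-2.0000 -4.0000]
S = R + BᵀPB = [1/2] + [4.0000] = [4.5000]
BᵀPA = [10.0000 13.0000]
K = S⁻¹·BᵀPA = [2.2222 2.8889]
A−BK = [1.0000 1.5000; -0.7778 -1.1111]
AᵀP(A−BK) = [3.0278 3.9861; 3.9861 5.2569]
P' = Q + AᵀP(A−BK) = [4.2778 2.9861; 2.9861 9.2569]
tr(P') = 13.5347


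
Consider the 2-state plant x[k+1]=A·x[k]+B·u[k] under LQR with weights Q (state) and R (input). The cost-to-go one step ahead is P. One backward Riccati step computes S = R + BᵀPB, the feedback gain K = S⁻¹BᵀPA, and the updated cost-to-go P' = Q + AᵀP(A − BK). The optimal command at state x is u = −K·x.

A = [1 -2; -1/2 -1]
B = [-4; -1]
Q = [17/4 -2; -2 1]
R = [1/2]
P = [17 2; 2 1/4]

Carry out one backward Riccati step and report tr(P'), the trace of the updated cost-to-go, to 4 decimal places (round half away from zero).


BᵀP = [-70.0000 -8.2500]
S = R + BᵀPB = [1/2] + [288.2500] = [288.7500]
BᵀPA = [-65.8750 148.2500]
K = S⁻¹·BᵀPA = [-0.2281 0.5134]
A−BK = [0.0874 0.0537; -0.7281 -0.4866]
AᵀP(A−BK) = [0.0339 -0.0535; -0.0535 0.1355]
P' = Q + AᵀP(A−BK) = [4.2839 -2.0535; -2.0535 1.1355]
tr(P') = 5.4194

5.4194


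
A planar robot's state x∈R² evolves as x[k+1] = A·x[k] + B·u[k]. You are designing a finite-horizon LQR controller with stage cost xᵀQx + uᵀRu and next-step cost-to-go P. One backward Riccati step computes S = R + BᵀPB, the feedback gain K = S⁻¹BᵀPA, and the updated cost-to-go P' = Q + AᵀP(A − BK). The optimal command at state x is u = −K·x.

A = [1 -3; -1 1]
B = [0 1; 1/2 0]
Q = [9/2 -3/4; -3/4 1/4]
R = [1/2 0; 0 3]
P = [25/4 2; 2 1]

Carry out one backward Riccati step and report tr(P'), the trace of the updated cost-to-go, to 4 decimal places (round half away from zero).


20.2237

BᵀP = [1.0000 0.5000; 6.2500 2.0000]
S = R + BᵀPB = [1/2 0; 0 3] + [0.2500 1.0000; 1.0000 6.2500] = [0.7500 1.0000; 1.0000 9.2500]
BᵀPA = [0.5000 -2.5000; 4.2500 -16.7500]
K = S⁻¹·BᵀPA = [0.0632 -1.0737; 0.4526 -1.6947]
A−BK = [0.5474 -1.3053; -1.0316 1.5368]
AᵀP(A−BK) = [1.2947 -4.0105; -4.0105 14.1789]
P' = Q + AᵀP(A−BK) = [5.7947 -4.7605; -4.7605 14.4289]
tr(P') = 20.2237


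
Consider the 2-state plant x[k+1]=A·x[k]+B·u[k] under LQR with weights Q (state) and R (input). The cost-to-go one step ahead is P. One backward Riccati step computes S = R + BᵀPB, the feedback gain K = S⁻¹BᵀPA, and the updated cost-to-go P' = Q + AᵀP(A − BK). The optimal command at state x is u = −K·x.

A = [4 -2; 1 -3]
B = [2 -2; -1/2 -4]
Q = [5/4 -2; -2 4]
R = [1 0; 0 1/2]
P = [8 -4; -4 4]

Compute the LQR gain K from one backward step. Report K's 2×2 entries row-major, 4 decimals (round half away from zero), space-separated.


1.5174 -0.2157 -0.4329 0.7650

BᵀP = [18.0000 -10.0000; 0.0000 -8.0000]
S = R + BᵀPB = [1 0; 0 1/2] + [41.0000 4.0000; 4.0000 32.0000] = [42.0000 4.0000; 4.0000 32.5000]
BᵀPA = [62.0000 -6.0000; -8.0000 24.0000]
K = S⁻¹·BᵀPA = [1.5174 -0.2157; -0.4329 0.7650]
A−BK = [0.0993 -0.0385; 0.0271 -0.0478]
AᵀP(A−BK) = [2.4566 -0.5056; -0.5056 0.3454]
P' = Q + AᵀP(A−BK) = [3.7066 -2.5056; -2.5056 4.3454]
tr(P') = 8.0521


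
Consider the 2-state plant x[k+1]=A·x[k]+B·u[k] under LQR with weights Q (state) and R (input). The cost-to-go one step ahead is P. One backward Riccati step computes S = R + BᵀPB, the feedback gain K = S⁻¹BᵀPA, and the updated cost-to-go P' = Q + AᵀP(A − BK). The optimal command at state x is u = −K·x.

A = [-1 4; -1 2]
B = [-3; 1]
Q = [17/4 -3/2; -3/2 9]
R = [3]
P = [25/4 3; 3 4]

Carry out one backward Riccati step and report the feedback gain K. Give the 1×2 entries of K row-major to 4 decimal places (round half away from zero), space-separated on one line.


BᵀP = [-15.7500 -5.0000]
S = R + BᵀPB = [3] + [42.2500] = [45.2500]
BᵀPA = [20.7500 -73.0000]
K = S⁻¹·BᵀPA = [0.4586 -1.6133]
A−BK = [0.3757 -0.8398; -1.4586 3.6133]
AᵀP(A−BK) = [6.7348 -17.5249; -17.5249 46.2320]
P' = Q + AᵀP(A−BK) = [10.9848 -19.0249; -19.0249 55.2320]
tr(P') = 66.2169

0.4586 -1.6133


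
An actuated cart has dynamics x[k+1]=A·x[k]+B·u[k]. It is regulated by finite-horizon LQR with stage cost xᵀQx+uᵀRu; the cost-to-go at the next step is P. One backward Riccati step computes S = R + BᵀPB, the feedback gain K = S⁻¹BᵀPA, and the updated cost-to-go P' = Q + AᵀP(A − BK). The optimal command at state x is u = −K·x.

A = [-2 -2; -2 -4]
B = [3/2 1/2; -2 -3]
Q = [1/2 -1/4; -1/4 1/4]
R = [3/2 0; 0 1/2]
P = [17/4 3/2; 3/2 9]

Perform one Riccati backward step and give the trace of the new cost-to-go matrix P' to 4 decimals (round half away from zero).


16.3154

BᵀP = [3.3750 -15.7500; -2.3750 -26.2500]
S = R + BᵀPB = [3/2 0; 0 1/2] + [36.5625 48.9375; 48.9375 77.5625] = [38.0625 48.9375; 48.9375 78.0625]
BᵀPA = [24.7500 56.2500; 57.2500 109.7500]
K = S⁻¹·BᵀPA = [-1.5088 -1.7001; 1.6792 2.4717]
A−BK = [-0.5764 -0.6858; 0.0202 0.0150]
AᵀP(A−BK) = [6.2056 7.5719; 7.5719 9.3598]
P' = Q + AᵀP(A−BK) = [6.7056 7.3219; 7.3219 9.6098]
tr(P') = 16.3154


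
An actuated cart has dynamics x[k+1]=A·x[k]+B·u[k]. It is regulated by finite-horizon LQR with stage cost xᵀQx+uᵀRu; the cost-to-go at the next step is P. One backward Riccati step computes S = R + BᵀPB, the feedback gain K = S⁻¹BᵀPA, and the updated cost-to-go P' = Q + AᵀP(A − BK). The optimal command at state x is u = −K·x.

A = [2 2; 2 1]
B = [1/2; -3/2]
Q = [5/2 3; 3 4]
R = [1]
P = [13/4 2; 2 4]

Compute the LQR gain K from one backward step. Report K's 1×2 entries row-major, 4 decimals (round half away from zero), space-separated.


BᵀP = [-1.3750 -5.0000]
S = R + BᵀPB = [1] + [6.8125] = [7.8125]
BᵀPA = [-12.7500 -7.7500]
K = S⁻¹·BᵀPA = [-1.6320 -0.9920]
A−BK = [2.8160 2.4960; -0.4480 -0.4880]
AᵀP(A−BK) = [24.1920 20.3520; 20.3520 17.3120]
P' = Q + AᵀP(A−BK) = [26.6920 23.3520; 23.3520 21.3120]
tr(P') = 48.0040

-1.6320 -0.9920


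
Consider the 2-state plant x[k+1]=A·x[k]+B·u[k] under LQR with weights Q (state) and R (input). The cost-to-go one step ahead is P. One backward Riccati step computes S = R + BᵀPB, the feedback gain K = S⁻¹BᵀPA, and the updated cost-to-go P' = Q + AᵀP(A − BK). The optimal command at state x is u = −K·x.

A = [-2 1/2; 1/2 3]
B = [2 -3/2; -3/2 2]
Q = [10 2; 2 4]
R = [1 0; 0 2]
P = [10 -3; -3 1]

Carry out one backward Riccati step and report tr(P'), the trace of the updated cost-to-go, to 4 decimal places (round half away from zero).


BᵀP = [24.5000 -7.5000; -21.0000 6.5000]
S = R + BᵀPB = [1 0; 0 2] + [60.2500 -51.7500; -51.7500 44.5000] = [61.2500 -51.7500; -51.7500 46.5000]
BᵀPA = [-52.7500 -10.2500; 45.2500 9.0000]
K = S⁻¹·BᵀPA = [-0.6538 -0.0639; 0.2455 0.1224]
A−BK = [-0.3241 0.8115; -0.9717 2.6593]
AᵀP(A−BK) = [0.6531 -0.1610; -0.1610 0.7431]
P' = Q + AᵀP(A−BK) = [10.6531 1.8390; 1.8390 4.7431]
tr(P') = 15.3962

15.3962
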